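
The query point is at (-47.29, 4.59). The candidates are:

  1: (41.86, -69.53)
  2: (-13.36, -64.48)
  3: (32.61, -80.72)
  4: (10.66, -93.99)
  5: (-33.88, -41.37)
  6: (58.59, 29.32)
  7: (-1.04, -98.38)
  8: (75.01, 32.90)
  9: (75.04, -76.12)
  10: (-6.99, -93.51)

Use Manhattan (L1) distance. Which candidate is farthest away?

Distances from (-47.29, 4.59):
1: |89.15| + |-74.12| = 89.15 + 74.12 = 163.27
2: |33.93| + |-69.07| = 33.93 + 69.07 = 103.00
3: |79.90| + |-85.31| = 79.90 + 85.31 = 165.21
4: |57.95| + |-98.58| = 57.95 + 98.58 = 156.53
5: |13.41| + |-45.96| = 13.41 + 45.96 = 59.37
6: |105.88| + |24.73| = 105.88 + 24.73 = 130.61
7: |46.25| + |-102.97| = 46.25 + 102.97 = 149.22
8: |122.30| + |28.31| = 122.30 + 28.31 = 150.61
9: |122.33| + |-80.71| = 122.33 + 80.71 = 203.04
10: |40.30| + |-98.10| = 40.30 + 98.10 = 138.40
Maximum: 9 at 203.04.

9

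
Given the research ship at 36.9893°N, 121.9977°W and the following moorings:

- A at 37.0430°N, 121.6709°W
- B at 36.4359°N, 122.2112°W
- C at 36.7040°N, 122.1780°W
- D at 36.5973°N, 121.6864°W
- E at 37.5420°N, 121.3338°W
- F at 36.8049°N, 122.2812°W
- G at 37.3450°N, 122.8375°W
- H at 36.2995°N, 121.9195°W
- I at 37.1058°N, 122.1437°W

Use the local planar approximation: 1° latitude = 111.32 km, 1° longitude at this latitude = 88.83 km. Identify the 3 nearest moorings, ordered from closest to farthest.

I, A, F

Distances from 36.9893°N, 121.9977°W:
A: 29.6387 km
B: 64.4577 km
C: 35.5694 km
D: 51.6614 km
E: 85.2260 km
F: 32.4896 km
G: 84.4569 km
H: 77.1021 km
I: 18.3409 km
Sorted: I (18.3409 km) < A (29.6387 km) < F (32.4896 km) < C (35.5694 km) < D (51.6614 km) < …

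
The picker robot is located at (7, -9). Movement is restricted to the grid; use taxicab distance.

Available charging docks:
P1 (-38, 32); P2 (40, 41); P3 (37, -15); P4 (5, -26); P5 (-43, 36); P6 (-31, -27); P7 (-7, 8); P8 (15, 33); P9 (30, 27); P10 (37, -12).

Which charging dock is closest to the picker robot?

Distances from (7, -9):
P1: |-45| + |41| = 45 + 41 = 86
P2: |33| + |50| = 33 + 50 = 83
P3: |30| + |-6| = 30 + 6 = 36
P4: |-2| + |-17| = 2 + 17 = 19
P5: |-50| + |45| = 50 + 45 = 95
P6: |-38| + |-18| = 38 + 18 = 56
P7: |-14| + |17| = 14 + 17 = 31
P8: |8| + |42| = 8 + 42 = 50
P9: |23| + |36| = 23 + 36 = 59
P10: |30| + |-3| = 30 + 3 = 33
Minimum: P4 at 19.

P4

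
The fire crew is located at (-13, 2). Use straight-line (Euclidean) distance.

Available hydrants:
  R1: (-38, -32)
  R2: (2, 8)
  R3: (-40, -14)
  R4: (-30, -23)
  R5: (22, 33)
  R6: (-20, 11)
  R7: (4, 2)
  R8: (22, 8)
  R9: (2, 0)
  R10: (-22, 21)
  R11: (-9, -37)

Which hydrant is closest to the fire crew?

R6

Distances from (-13, 2):
R1: 42.2
R2: 16.2
R3: 31.4
R4: 30.2
R5: 46.8
R6: 11.4
R7: 17.0
R8: 35.5
R9: 15.1
R10: 21.0
R11: 39.2
Minimum: R6 at 11.4.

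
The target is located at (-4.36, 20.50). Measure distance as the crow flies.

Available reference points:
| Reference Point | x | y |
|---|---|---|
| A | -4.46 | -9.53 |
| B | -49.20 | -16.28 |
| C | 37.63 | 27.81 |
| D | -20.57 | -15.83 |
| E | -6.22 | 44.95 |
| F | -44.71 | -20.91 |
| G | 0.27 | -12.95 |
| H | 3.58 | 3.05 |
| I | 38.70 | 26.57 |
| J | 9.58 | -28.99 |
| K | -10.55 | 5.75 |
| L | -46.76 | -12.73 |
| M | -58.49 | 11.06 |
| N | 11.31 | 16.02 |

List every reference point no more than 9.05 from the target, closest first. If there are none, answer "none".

Distances from (-4.36, 20.50):
A: 30.03
B: 57.99
C: 42.62
D: 39.78
E: 24.52
F: 57.82
G: 33.77
H: 19.17
I: 43.49
J: 51.42
K: 16.00
L: 53.87
M: 54.95
N: 16.30
Threshold 9.05: none within range.

none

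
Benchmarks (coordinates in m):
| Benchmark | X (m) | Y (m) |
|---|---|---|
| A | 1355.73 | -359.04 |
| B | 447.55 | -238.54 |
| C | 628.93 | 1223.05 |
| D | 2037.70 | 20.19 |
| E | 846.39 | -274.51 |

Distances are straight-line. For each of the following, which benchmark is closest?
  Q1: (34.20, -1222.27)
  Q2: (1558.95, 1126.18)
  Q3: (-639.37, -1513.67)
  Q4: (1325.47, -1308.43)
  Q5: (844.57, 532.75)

Q1→B; Q2→C; Q3→B; Q4→A; Q5→C

Q1 at (34.20, -1222.27):
  A: 1578.48 m
  B: 1067.04 m
  C: 2516.60 m
  D: 2357.48 m
  E: 1248.16 m
  → nearest: B (1067.04 m)
Q2 at (1558.95, 1126.18):
  A: 1499.06 m
  B: 1760.02 m
  C: 935.05 m
  D: 1205.16 m
  E: 1571.52 m
  → nearest: C (935.05 m)
Q3 at (-639.37, -1513.67):
  A: 2305.12 m
  B: 1675.52 m
  C: 3016.33 m
  D: 3085.36 m
  E: 1934.68 m
  → nearest: B (1675.52 m)
Q4 at (1325.47, -1308.43):
  A: 949.87 m
  B: 1383.98 m
  C: 2625.56 m
  D: 1507.48 m
  E: 1139.52 m
  → nearest: A (949.87 m)
Q5 at (844.57, 532.75):
  A: 1027.90 m
  B: 867.48 m
  C: 723.20 m
  D: 1298.57 m
  E: 807.26 m
  → nearest: C (723.20 m)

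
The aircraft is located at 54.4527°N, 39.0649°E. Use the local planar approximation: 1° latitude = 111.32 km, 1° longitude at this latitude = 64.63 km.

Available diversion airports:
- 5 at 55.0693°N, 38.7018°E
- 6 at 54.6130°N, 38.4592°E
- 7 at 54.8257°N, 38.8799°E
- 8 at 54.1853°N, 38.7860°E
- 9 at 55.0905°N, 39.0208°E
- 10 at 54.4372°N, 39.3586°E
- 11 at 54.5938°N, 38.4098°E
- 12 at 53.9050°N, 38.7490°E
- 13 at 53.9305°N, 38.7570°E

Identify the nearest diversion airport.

10

Distances from 54.4527°N, 39.0649°E:
5: √((0.6166·111.32)² + (-0.3631·64.63)²) = √(4711.437519 + 550.707270) = 72.5406 km
6: √((0.1603·111.32)² + (-0.6057·64.63)²) = √(318.429606 + 1532.439928) = 43.0217 km
7: √((0.3730·111.32)² + (-0.1850·64.63)²) = √(1724.106380 + 142.959088) = 43.2096 km
8: √((-0.2674·111.32)² + (-0.2789·64.63)²) = √(886.072384 + 324.911692) = 34.7992 km
9: √((0.6378·111.32)² + (-0.0441·64.63)²) = √(5040.985232 + 8.123543) = 71.0571 km
10: √((-0.0155·111.32)² + (0.2937·64.63)²) = √(2.977212 + 360.309908) = 19.0601 km
11: √((0.1411·111.32)² + (-0.6551·64.63)²) = √(246.717765 + 1792.600490) = 45.1588 km
12: √((-0.5477·111.32)² + (-0.3159·64.63)²) = √(3717.336510 + 416.838250) = 64.2975 km
13: √((-0.5222·111.32)² + (-0.3079·64.63)²) = √(3379.248505 + 395.993165) = 61.4430 km
Minimum: 10 at 19.0601 km.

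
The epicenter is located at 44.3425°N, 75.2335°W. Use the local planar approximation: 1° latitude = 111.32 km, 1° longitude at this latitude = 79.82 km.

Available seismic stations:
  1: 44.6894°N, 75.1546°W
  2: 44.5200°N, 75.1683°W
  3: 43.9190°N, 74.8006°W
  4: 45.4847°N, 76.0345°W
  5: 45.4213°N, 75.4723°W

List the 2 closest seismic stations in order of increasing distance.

2, 1

Distances from 44.3425°N, 75.2335°W:
1: √((0.3469·111.32)² + (0.0789·79.82)²) = √(1491.265583 + 39.662260) = 39.1271 km
2: √((0.1775·111.32)² + (0.0652·79.82)²) = √(390.429936 + 27.084364) = 20.4332 km
3: √((-0.4235·111.32)² + (0.4329·79.82)²) = √(2222.558622 + 1193.984306) = 58.4512 km
4: √((1.1422·111.32)² + (-0.8010·79.82)²) = √(16167.047227 + 4087.789079) = 142.3195 km
5: √((1.0788·111.32)² + (-0.2388·79.82)²) = √(14422.092307 + 363.322331) = 121.5953 km
Sorted: 2 (20.4332 km) < 1 (39.1271 km) < 3 (58.4512 km) < 5 (121.5953 km) < …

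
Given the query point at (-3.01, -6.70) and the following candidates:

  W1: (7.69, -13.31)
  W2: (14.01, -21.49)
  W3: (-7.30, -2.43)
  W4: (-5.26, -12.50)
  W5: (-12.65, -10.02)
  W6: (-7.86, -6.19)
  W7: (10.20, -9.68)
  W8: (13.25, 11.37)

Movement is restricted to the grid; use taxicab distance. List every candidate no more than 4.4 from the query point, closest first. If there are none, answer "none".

Distances from (-3.01, -6.70):
W1: |10.70| + |-6.61| = 10.70 + 6.61 = 17.31
W2: |17.02| + |-14.79| = 17.02 + 14.79 = 31.81
W3: |-4.29| + |4.27| = 4.29 + 4.27 = 8.56
W4: |-2.25| + |-5.80| = 2.25 + 5.80 = 8.05
W5: |-9.64| + |-3.32| = 9.64 + 3.32 = 12.96
W6: |-4.85| + |0.51| = 4.85 + 0.51 = 5.36
W7: |13.21| + |-2.98| = 13.21 + 2.98 = 16.19
W8: |16.26| + |18.07| = 16.26 + 18.07 = 34.33
Threshold 4.4: none within range.

none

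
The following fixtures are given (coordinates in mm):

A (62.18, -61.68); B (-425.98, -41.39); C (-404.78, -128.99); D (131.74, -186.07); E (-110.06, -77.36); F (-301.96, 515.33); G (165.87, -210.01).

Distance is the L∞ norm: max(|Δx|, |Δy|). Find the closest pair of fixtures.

D and G

Pairwise distances:
D–G: max(|34.13|, |-23.94|) = 34.13 mm
B–C: max(|21.20|, |-87.60|) = 87.60 mm
A–D: max(|69.56|, |-124.39|) = 124.39 mm
A–G: max(|103.69|, |-148.33|) = 148.33 mm
A–E: max(|-172.24|, |-15.68|) = 172.24 mm
D–E: max(|-241.80|, |108.71|) = 241.80 mm
E–G: max(|275.93|, |-132.65|) = 275.93 mm
C–E: max(|294.72|, |51.63|) = 294.72 mm
B–E: max(|315.92|, |-35.97|) = 315.92 mm
A–C: max(|-466.96|, |-67.31|) = 466.96 mm
A–B: max(|-488.16|, |20.29|) = 488.16 mm
C–D: max(|536.52|, |-57.08|) = 536.52 mm
B–F: max(|124.02|, |556.72|) = 556.72 mm
B–D: max(|557.72|, |-144.68|) = 557.72 mm
C–G: max(|570.65|, |-81.02|) = 570.65 mm
A–F: max(|-364.14|, |577.01|) = 577.01 mm
B–G: max(|591.85|, |-168.62|) = 591.85 mm
E–F: max(|-191.90|, |592.69|) = 592.69 mm
C–F: max(|102.82|, |644.32|) = 644.32 mm
D–F: max(|-433.70|, |701.40|) = 701.40 mm
F–G: max(|467.83|, |-725.34|) = 725.34 mm
Closest pair: D–G at 34.13 mm.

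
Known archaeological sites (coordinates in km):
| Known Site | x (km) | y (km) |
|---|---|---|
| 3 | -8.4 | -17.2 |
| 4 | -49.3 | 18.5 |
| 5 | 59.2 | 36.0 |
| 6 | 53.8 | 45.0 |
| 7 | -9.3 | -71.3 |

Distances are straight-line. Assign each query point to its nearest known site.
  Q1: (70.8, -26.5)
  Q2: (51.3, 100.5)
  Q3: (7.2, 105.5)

Q1 at (70.8, -26.5):
  3: √((-79.2)² + (9.3)²) = √(6272.640 + 86.490) = 79.7 km
  4: √((-120.1)² + (45.0)²) = √(14424.010 + 2025.000) = 128.3 km
  5: √((-11.6)² + (62.5)²) = √(134.560 + 3906.250) = 63.6 km
  6: √((-17.0)² + (71.5)²) = √(289.000 + 5112.250) = 73.5 km
  7: √((-80.1)² + (-44.8)²) = √(6416.010 + 2007.040) = 91.8 km
  → nearest: 5 (63.6 km)
Q2 at (51.3, 100.5):
  3: √((-59.7)² + (-117.7)²) = √(3564.090 + 13853.290) = 132.0 km
  4: √((-100.6)² + (-82.0)²) = √(10120.360 + 6724.000) = 129.8 km
  5: √((7.9)² + (-64.5)²) = √(62.410 + 4160.250) = 65.0 km
  6: √((2.5)² + (-55.5)²) = √(6.250 + 3080.250) = 55.6 km
  7: √((-60.6)² + (-171.8)²) = √(3672.360 + 29515.240) = 182.2 km
  → nearest: 6 (55.6 km)
Q3 at (7.2, 105.5):
  3: √((-15.6)² + (-122.7)²) = √(243.360 + 15055.290) = 123.7 km
  4: √((-56.5)² + (-87.0)²) = √(3192.250 + 7569.000) = 103.7 km
  5: √((52.0)² + (-69.5)²) = √(2704.000 + 4830.250) = 86.8 km
  6: √((46.6)² + (-60.5)²) = √(2171.560 + 3660.250) = 76.4 km
  7: √((-16.5)² + (-176.8)²) = √(272.250 + 31258.240) = 177.6 km
  → nearest: 6 (76.4 km)

Q1→5; Q2→6; Q3→6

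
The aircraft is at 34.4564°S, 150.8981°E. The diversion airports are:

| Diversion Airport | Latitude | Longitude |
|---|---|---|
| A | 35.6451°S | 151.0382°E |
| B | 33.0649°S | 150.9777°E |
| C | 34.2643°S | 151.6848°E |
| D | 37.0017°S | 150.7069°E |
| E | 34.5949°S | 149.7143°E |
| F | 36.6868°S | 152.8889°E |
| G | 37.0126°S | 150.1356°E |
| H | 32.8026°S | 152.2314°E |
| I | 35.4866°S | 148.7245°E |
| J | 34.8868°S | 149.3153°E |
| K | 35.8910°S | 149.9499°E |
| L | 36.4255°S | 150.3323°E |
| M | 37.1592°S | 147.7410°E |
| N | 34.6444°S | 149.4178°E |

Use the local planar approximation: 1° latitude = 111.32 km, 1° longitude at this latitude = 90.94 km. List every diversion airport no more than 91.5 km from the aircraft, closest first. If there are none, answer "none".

Distances from 34.4564°S, 150.8981°E:
A: √((-1.1887·111.32)² + (0.1401·90.94)²) = √(17510.192507 + 162.325284) = 132.9380 km
B: √((1.3915·111.32)² + (0.0796·90.94)²) = √(23994.561447 + 52.400573) = 155.0708 km
C: √((0.1921·111.32)² + (0.7867·90.94)²) = √(457.299920 + 5118.329020) = 74.6701 km
D: √((-2.5453·111.32)² + (-0.1912·90.94)²) = √(80283.140045 + 302.333085) = 283.8758 km
E: √((-0.1385·111.32)² + (-1.1838·90.94)²) = √(237.709174 + 11589.549934) = 108.7532 km
F: √((-2.2304·111.32)² + (1.9908·90.94)²) = √(61646.994506 + 32776.695303) = 307.2844 km
G: √((-2.5562·111.32)² + (-0.7625·90.94)²) = √(80972.221853 + 4808.278293) = 292.8831 km
H: √((1.6538·111.32)² + (1.3333·90.94)²) = √(33893.184092 + 14701.635735) = 220.4423 km
I: √((-1.0302·111.32)² + (-2.1736·90.94)²) = √(13151.929931 + 39072.315630) = 228.5262 km
J: √((-0.4304·111.32)² + (-1.5828·90.94)²) = √(2295.572009 + 20718.675236) = 151.7045 km
K: √((-1.4346·111.32)² + (-0.9482·90.94)²) = √(25503.985237 + 7435.493558) = 181.4924 km
L: √((-1.9691·111.32)² + (-0.5658·90.94)²) = √(48048.732941 + 2647.498886) = 225.1582 km
M: √((-2.7028·111.32)² + (-3.1571·90.94)²) = √(90526.184443 + 82430.242255) = 415.8803 km
N: √((-0.1880·111.32)² + (-1.4803·90.94)²) = √(437.987881 + 18122.135696) = 136.2355 km
Threshold 91.5 km: C (74.6701 km) is within range.

C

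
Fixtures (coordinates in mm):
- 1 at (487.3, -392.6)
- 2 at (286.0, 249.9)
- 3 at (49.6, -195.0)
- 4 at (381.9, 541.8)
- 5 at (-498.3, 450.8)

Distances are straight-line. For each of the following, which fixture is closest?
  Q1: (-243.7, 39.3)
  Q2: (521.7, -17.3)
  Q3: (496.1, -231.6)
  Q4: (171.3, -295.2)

Q1 at (-243.7, 39.3):
  1: 849.1 mm
  2: 570.0 mm
  3: 375.4 mm
  4: 802.4 mm
  5: 483.9 mm
  → nearest: 3 (375.4 mm)
Q2 at (521.7, -17.3):
  1: 376.9 mm
  2: 356.3 mm
  3: 504.4 mm
  4: 576.3 mm
  5: 1122.3 mm
  → nearest: 2 (356.3 mm)
Q3 at (496.1, -231.6):
  1: 161.2 mm
  2: 525.3 mm
  3: 448.0 mm
  4: 781.8 mm
  5: 1206.0 mm
  → nearest: 1 (161.2 mm)
Q4 at (171.3, -295.2):
  1: 330.7 mm
  2: 557.0 mm
  3: 157.6 mm
  4: 863.1 mm
  5: 1002.4 mm
  → nearest: 3 (157.6 mm)

Q1→3; Q2→2; Q3→1; Q4→3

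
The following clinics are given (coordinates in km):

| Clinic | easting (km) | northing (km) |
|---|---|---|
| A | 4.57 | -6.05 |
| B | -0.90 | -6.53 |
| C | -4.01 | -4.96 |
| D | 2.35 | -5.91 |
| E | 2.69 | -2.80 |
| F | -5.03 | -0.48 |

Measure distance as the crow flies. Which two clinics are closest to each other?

A and D

Pairwise distances:
A–D: √((-2.22)² + (0.14)²) = √(4.9284 + 0.0196) = 2.22 km
D–E: √((0.34)² + (3.11)²) = √(0.1156 + 9.6721) = 3.13 km
B–D: √((3.25)² + (0.62)²) = √(10.5625 + 0.3844) = 3.31 km
B–C: √((-3.11)² + (1.57)²) = √(9.6721 + 2.4649) = 3.48 km
A–E: √((-1.88)² + (3.25)²) = √(3.5344 + 10.5625) = 3.75 km
C–F: √((-1.02)² + (4.48)²) = √(1.0404 + 20.0704) = 4.59 km
B–E: √((3.59)² + (3.73)²) = √(12.8881 + 13.9129) = 5.18 km
A–B: √((-5.47)² + (-0.48)²) = √(29.9209 + 0.2304) = 5.49 km
C–D: √((6.36)² + (-0.95)²) = √(40.4496 + 0.9025) = 6.43 km
C–E: √((6.70)² + (2.16)²) = √(44.8900 + 4.6656) = 7.04 km
B–F: √((-4.13)² + (6.05)²) = √(17.0569 + 36.6025) = 7.33 km
E–F: √((-7.72)² + (2.32)²) = √(59.5984 + 5.3824) = 8.06 km
A–C: √((-8.58)² + (1.09)²) = √(73.6164 + 1.1881) = 8.65 km
D–F: √((-7.38)² + (5.43)²) = √(54.4644 + 29.4849) = 9.16 km
A–F: √((-9.60)² + (5.57)²) = √(92.1600 + 31.0249) = 11.10 km
Closest pair: A–D at 2.22 km.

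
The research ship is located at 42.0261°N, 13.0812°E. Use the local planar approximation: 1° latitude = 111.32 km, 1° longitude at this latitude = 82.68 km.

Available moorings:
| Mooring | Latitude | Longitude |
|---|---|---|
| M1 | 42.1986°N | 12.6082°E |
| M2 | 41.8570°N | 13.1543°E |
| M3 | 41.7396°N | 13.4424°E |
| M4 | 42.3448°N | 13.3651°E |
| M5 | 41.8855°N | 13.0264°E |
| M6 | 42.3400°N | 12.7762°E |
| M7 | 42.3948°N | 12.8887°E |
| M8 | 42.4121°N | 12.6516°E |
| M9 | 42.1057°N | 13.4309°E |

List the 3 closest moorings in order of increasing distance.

Distances from 42.0261°N, 13.0812°E:
M1: 43.5678 km
M2: 19.7707 km
M3: 43.6925 km
M4: 42.5399 km
M5: 16.2942 km
M6: 43.0924 km
M7: 44.0216 km
M8: 55.7495 km
M9: 30.2406 km
Sorted: M5 (16.2942 km) < M2 (19.7707 km) < M9 (30.2406 km) < M4 (42.5399 km) < M6 (43.0924 km) < …

M5, M2, M9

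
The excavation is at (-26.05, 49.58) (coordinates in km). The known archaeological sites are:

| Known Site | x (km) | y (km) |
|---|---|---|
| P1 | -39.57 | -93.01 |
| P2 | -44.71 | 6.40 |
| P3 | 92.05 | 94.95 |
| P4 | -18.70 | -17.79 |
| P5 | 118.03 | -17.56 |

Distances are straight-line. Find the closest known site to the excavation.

Distances from (-26.05, 49.58):
P1: √((-13.52)² + (-142.59)²) = √(182.7904 + 20331.9081) = 143.23 km
P2: √((-18.66)² + (-43.18)²) = √(348.1956 + 1864.5124) = 47.04 km
P3: √((118.10)² + (45.37)²) = √(13947.6100 + 2058.4369) = 126.52 km
P4: √((7.35)² + (-67.37)²) = √(54.0225 + 4538.7169) = 67.77 km
P5: √((144.08)² + (-67.14)²) = √(20759.0464 + 4507.7796) = 158.96 km
Minimum: P2 at 47.04 km.

P2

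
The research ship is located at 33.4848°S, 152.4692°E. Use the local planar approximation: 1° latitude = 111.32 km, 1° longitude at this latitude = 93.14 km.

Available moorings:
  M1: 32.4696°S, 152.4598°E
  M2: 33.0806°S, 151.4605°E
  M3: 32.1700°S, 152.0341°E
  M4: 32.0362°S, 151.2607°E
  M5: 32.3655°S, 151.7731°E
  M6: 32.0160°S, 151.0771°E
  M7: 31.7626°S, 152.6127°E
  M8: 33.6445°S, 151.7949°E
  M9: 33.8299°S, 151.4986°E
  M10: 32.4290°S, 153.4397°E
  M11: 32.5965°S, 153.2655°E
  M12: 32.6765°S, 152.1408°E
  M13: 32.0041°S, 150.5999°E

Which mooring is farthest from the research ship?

Distances from 33.4848°S, 152.4692°E:
M1: 113.0155 km
M2: 104.1694 km
M3: 151.8703 km
M4: 196.6567 km
M5: 140.4593 km
M6: 208.6774 km
M7: 192.1806 km
M8: 65.2720 km
M9: 98.2257 km
M10: 148.2716 km
M11: 123.6089 km
M12: 95.0367 km
M13: 239.7552 km
Maximum: M13 at 239.7552 km.

M13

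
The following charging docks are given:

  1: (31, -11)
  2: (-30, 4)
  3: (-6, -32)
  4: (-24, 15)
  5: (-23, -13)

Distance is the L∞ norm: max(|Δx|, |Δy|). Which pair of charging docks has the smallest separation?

2 and 4

Pairwise distances:
1–2: 61
1–3: 37
1–4: 55
1–5: 54
2–3: 36
2–4: 11
2–5: 17
3–4: 47
3–5: 19
4–5: 28
Closest pair: 2–4 at 11.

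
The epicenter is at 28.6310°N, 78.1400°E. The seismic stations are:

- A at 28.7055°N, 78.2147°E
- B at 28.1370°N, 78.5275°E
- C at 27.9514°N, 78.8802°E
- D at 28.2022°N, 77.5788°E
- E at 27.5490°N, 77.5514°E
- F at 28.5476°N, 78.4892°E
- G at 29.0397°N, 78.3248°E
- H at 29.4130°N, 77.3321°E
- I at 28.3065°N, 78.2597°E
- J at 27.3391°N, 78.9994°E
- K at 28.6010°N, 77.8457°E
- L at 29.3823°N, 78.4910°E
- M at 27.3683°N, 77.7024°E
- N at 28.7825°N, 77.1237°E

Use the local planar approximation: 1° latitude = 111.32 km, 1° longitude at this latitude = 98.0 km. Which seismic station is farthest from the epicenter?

J

Distances from 28.6310°N, 78.1400°E:
A: 11.0621 km
B: 66.8299 km
C: 104.8112 km
D: 72.8236 km
E: 133.5481 km
F: 35.4586 km
G: 48.9685 km
H: 117.6718 km
I: 37.9803 km
J: 166.6606 km
K: 29.0341 km
L: 90.4322 km
M: 146.9601 km
N: 101.0152 km
Maximum: J at 166.6606 km.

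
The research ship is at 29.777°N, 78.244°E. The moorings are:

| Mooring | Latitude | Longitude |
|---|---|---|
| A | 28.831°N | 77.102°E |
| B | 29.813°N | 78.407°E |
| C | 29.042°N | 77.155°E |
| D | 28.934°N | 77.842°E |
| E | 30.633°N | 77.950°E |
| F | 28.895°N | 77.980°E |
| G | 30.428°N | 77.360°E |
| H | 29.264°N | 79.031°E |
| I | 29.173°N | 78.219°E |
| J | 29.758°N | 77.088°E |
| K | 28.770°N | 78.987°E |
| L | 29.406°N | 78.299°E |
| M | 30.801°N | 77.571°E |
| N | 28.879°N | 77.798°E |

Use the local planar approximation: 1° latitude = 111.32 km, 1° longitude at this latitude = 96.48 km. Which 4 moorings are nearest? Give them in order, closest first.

B, L, I, H

Distances from 29.777°N, 78.244°E:
A: √((-0.946·111.32)² + (-1.142·96.48)²) = √(11089.92651 + 12139.66766) = 152.413 km
B: √((0.036·111.32)² + (0.163·96.48)²) = √(16.06022 + 247.31462) = 16.229 km
C: √((-0.735·111.32)² + (-1.089·96.48)²) = √(6694.54513 + 11039.01565) = 133.167 km
D: √((-0.843·111.32)² + (-0.402·96.48)²) = √(8806.46360 + 1504.27312) = 101.542 km
E: √((0.856·111.32)² + (-0.294·96.48)²) = √(9080.16885 + 804.58003) = 99.422 km
F: √((-0.882·111.32)² + (-0.264·96.48)²) = √(9640.14498 + 648.75758) = 101.434 km
G: √((0.651·111.32)² + (-0.884·96.48)²) = √(5251.80234 + 7274.09753) = 111.919 km
H: √((-0.513·111.32)² + (0.787·96.48)²) = √(3261.22772 + 5765.32845) = 95.008 km
I: √((-0.604·111.32)² + (-0.025·96.48)²) = √(4520.85182 + 5.81774) = 67.281 km
J: √((-0.019·111.32)² + (-1.156·96.48)²) = √(4.47356 + 12439.13719) = 111.551 km
K: √((-1.007·111.32)² + (0.743·96.48)²) = √(12566.23961 + 5138.68761) = 133.060 km
L: √((-0.371·111.32)² + (0.055·96.48)²) = √(1705.66687 + 28.15788) = 41.639 km
M: √((1.024·111.32)² + (-0.673·96.48)²) = √(12994.10311 + 4216.03996) = 131.187 km
N: √((-0.898·111.32)² + (-0.446·96.48)²) = √(9993.07320 + 1851.58778) = 108.833 km
Sorted: B (16.229 km) < L (41.639 km) < I (67.281 km) < H (95.008 km) < E (99.422 km) < F (101.434 km) < …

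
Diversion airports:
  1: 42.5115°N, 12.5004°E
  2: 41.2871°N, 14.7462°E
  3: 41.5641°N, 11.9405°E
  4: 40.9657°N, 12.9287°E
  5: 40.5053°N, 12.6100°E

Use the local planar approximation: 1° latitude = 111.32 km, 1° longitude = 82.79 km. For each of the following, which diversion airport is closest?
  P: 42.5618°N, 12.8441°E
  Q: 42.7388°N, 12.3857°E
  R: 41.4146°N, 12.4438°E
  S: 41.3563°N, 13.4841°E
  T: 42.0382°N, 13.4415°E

P at 42.5618°N, 12.8441°E:
  1: √((-0.0503·111.32)² + (-0.3437·82.79)²) = √(31.353236 + 809.682643) = 29.0006 km
  2: √((-1.2747·111.32)² + (1.9021·82.79)²) = √(20135.497615 + 24798.331217) = 211.9760 km
  3: √((-0.9977·111.32)² + (-0.9036·82.79)²) = √(12335.204099 + 5596.393064) = 133.9089 km
  4: √((-1.5961·111.32)² + (0.0846·82.79)²) = √(31569.419091 + 49.056492) = 177.8158 km
  5: √((-2.0565·111.32)² + (-0.2341·82.79)²) = √(52408.752599 + 375.628549) = 229.7485 km
  → nearest: 1 (29.0006 km)
Q at 42.7388°N, 12.3857°E:
  1: √((-0.2273·111.32)² + (0.1147·82.79)²) = √(640.243631 + 90.174263) = 27.0262 km
  2: √((-1.4517·111.32)² + (2.3605·82.79)²) = √(26115.608471 + 38191.241351) = 253.5880 km
  3: √((-1.1747·111.32)² + (-0.4452·82.79)²) = √(17100.166256 + 1358.520125) = 135.8627 km
  4: √((-1.7731·111.32)² + (0.5430·82.79)²) = √(38959.453384 + 2020.949328) = 202.4362 km
  5: √((-2.2335·111.32)² + (0.2243·82.79)²) = √(61818.478088 + 344.837361) = 249.3257 km
  → nearest: 1 (27.0262 km)
R at 41.4146°N, 12.4438°E:
  1: √((1.0969·111.32)² + (0.0566·82.79)²) = √(14910.096981 + 21.957790) = 122.1968 km
  2: √((-0.1275·111.32)² + (2.3024·82.79)²) = √(201.449765 + 36334.343562) = 191.1434 km
  3: √((0.1495·111.32)² + (-0.5033·82.79)²) = √(276.967481 + 1736.239475) = 44.8688 km
  4: √((-0.4489·111.32)² + (0.4849·82.79)²) = √(2497.155610 + 1611.610668) = 64.0997 km
  5: √((-0.9093·111.32)² + (0.1662·82.79)²) = √(10246.151604 + 189.329289) = 102.1542 km
  → nearest: 3 (44.8688 km)
S at 41.3563°N, 13.4841°E:
  1: √((1.1552·111.32)² + (-0.9837·82.79)²) = √(16537.153431 + 6632.558787) = 152.2160 km
  2: √((-0.0692·111.32)² + (1.2621·82.79)²) = √(59.341509 + 10918.005246) = 104.7728 km
  3: √((0.2078·111.32)² + (-1.5436·82.79)²) = √(535.103118 + 16331.471035) = 129.8714 km
  4: √((-0.3906·111.32)² + (-0.5554·82.79)²) = √(1890.648843 + 2114.304412) = 63.2847 km
  5: √((-0.8510·111.32)² + (-0.8741·82.79)²) = √(8974.401918 + 5236.944913) = 119.2114 km
  → nearest: 4 (63.2847 km)
T at 42.0382°N, 13.4415°E:
  1: √((0.4733·111.32)² + (-0.9411·82.79)²) = √(2775.999632 + 6070.539817) = 94.0560 km
  2: √((-0.7511·111.32)² + (1.3047·82.79)²) = √(6991.042129 + 11667.480668) = 136.5962 km
  3: √((-0.4741·111.32)² + (-1.5010·82.79)²) = √(2785.391885 + 15442.483631) = 135.0106 km
  4: √((-1.0725·111.32)² + (-0.5128·82.79)²) = √(14254.139246 + 1802.402571) = 126.7144 km
  5: √((-1.5329·111.32)² + (-0.8315·82.79)²) = √(29118.838234 + 4738.929767) = 184.0048 km
  → nearest: 1 (94.0560 km)

P→1; Q→1; R→3; S→4; T→1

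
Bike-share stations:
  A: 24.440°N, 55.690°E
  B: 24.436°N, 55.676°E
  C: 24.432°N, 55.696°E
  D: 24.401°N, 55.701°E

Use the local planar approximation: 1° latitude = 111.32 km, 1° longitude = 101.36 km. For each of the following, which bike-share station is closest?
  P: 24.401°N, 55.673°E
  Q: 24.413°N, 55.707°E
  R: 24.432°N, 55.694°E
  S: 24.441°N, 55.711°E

P at 24.401°N, 55.673°E:
  A: 4.671 km
  B: 3.908 km
  C: 4.165 km
  D: 2.838 km
  → nearest: D (2.838 km)
Q at 24.413°N, 55.707°E:
  A: 3.465 km
  B: 4.053 km
  C: 2.391 km
  D: 1.468 km
  → nearest: D (1.468 km)
R at 24.432°N, 55.694°E:
  A: 0.979 km
  B: 1.878 km
  C: 0.203 km
  D: 3.523 km
  → nearest: C (0.203 km)
S at 24.441°N, 55.711°E:
  A: 2.131 km
  B: 3.591 km
  C: 1.821 km
  D: 4.567 km
  → nearest: C (1.821 km)

P→D; Q→D; R→C; S→C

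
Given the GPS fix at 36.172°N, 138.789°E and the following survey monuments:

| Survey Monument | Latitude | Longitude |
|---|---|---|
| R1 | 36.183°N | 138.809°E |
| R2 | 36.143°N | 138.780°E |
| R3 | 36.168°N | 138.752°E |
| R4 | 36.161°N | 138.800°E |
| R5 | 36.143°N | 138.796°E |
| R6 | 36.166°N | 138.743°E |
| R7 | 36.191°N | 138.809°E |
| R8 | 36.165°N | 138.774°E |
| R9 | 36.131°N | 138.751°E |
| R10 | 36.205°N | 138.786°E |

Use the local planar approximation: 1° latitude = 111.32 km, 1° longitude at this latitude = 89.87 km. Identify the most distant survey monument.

Distances from 36.172°N, 138.789°E:
R1: √((0.011·111.32)² + (0.020·89.87)²) = √(1.49945 + 3.23065) = 2.175 km
R2: √((-0.029·111.32)² + (-0.009·89.87)²) = √(10.42179 + 0.65421) = 3.328 km
R3: √((-0.004·111.32)² + (-0.037·89.87)²) = √(0.19827 + 11.05689) = 3.355 km
R4: √((-0.011·111.32)² + (0.011·89.87)²) = √(1.49945 + 0.97727) = 1.574 km
R5: √((-0.029·111.32)² + (0.007·89.87)²) = √(10.42179 + 0.39575) = 3.289 km
R6: √((-0.006·111.32)² + (-0.046·89.87)²) = √(0.44612 + 17.09012) = 4.188 km
R7: √((0.019·111.32)² + (0.020·89.87)²) = √(4.47356 + 3.23065) = 2.776 km
R8: √((-0.007·111.32)² + (-0.015·89.87)²) = √(0.60721 + 1.81724) = 1.557 km
R9: √((-0.041·111.32)² + (-0.038·89.87)²) = √(20.83119 + 11.66263) = 5.700 km
R10: √((0.033·111.32)² + (-0.003·89.87)²) = √(13.49504 + 0.07269) = 3.683 km
Maximum: R9 at 5.700 km.

R9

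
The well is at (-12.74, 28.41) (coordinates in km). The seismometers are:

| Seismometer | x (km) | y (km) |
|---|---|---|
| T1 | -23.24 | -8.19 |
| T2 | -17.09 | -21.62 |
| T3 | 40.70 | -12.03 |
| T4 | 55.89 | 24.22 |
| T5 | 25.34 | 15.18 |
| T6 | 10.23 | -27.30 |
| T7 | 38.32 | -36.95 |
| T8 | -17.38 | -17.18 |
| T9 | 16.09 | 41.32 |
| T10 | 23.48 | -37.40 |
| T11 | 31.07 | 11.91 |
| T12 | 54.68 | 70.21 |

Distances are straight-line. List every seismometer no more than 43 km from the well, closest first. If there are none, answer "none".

Distances from (-12.74, 28.41):
T1: √((-10.50)² + (-36.60)²) = √(110.2500 + 1339.5600) = 38.08 km
T2: √((-4.35)² + (-50.03)²) = √(18.9225 + 2503.0009) = 50.22 km
T3: √((53.44)² + (-40.44)²) = √(2855.8336 + 1635.3936) = 67.02 km
T4: √((68.63)² + (-4.19)²) = √(4710.0769 + 17.5561) = 68.76 km
T5: √((38.08)² + (-13.23)²) = √(1450.0864 + 175.0329) = 40.31 km
T6: √((22.97)² + (-55.71)²) = √(527.6209 + 3103.6041) = 60.26 km
T7: √((51.06)² + (-65.36)²) = √(2607.1236 + 4271.9296) = 82.94 km
T8: √((-4.64)² + (-45.59)²) = √(21.5296 + 2078.4481) = 45.83 km
T9: √((28.83)² + (12.91)²) = √(831.1689 + 166.6681) = 31.59 km
T10: √((36.22)² + (-65.81)²) = √(1311.8884 + 4330.9561) = 75.12 km
T11: √((43.81)² + (-16.50)²) = √(1919.3161 + 272.2500) = 46.81 km
T12: √((67.42)² + (41.80)²) = √(4545.4564 + 1747.2400) = 79.33 km
Threshold 43 km: T9 (31.59 km), T1 (38.08 km), T5 (40.31 km) are within range.

T9, T1, T5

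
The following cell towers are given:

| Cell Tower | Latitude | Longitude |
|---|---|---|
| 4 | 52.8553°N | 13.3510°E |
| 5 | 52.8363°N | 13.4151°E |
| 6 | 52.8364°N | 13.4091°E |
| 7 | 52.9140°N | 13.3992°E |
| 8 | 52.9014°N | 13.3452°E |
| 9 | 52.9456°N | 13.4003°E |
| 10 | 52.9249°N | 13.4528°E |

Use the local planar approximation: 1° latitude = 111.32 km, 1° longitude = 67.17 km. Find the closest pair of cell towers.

Pairwise distances:
4–5: 4.7971 km
4–6: 4.4336 km
4–7: 7.2926 km
4–8: 5.1466 km
4–9: 10.5836 km
4–10: 10.3338 km
5–6: 0.4032 km
5–7: 8.7153 km
5–8: 8.6350 km
5–9: 12.2078 km
5–10: 10.1828 km
6–7: 8.6640 km
6–8: 8.4131 km
6–9: 12.1705 km
6–10: 10.2798 km
7–8: 3.8889 km
7–9: 3.5185 km
7–10: 3.7993 km
8–9: 6.1569 km
8–10: 7.6864 km
9–10: 4.2126 km
Closest pair: 5–6 at 0.4032 km.

5 and 6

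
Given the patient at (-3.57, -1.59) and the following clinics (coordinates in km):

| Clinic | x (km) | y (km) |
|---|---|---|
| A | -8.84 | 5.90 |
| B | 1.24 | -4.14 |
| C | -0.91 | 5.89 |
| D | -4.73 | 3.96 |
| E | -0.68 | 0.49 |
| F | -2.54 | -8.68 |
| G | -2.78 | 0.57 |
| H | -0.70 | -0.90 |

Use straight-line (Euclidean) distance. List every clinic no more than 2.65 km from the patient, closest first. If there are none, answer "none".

G

Distances from (-3.57, -1.59):
A: √((-5.27)² + (7.49)²) = √(27.7729 + 56.1001) = 9.16 km
B: √((4.81)² + (-2.55)²) = √(23.1361 + 6.5025) = 5.44 km
C: √((2.66)² + (7.48)²) = √(7.0756 + 55.9504) = 7.94 km
D: √((-1.16)² + (5.55)²) = √(1.3456 + 30.8025) = 5.67 km
E: √((2.89)² + (2.08)²) = √(8.3521 + 4.3264) = 3.56 km
F: √((1.03)² + (-7.09)²) = √(1.0609 + 50.2681) = 7.16 km
G: √((0.79)² + (2.16)²) = √(0.6241 + 4.6656) = 2.30 km
H: √((2.87)² + (0.69)²) = √(8.2369 + 0.4761) = 2.95 km
Threshold 2.65 km: G (2.30 km) is within range.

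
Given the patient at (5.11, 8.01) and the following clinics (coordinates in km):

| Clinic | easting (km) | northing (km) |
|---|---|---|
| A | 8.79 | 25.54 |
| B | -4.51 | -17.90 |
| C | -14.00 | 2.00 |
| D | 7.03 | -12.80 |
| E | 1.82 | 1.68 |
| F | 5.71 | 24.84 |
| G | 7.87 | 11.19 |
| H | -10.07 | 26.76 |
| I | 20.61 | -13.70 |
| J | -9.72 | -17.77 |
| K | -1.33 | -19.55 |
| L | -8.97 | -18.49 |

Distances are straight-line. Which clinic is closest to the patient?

G

Distances from (5.11, 8.01):
A: √((3.68)² + (17.53)²) = √(13.5424 + 307.3009) = 17.91 km
B: √((-9.62)² + (-25.91)²) = √(92.5444 + 671.3281) = 27.64 km
C: √((-19.11)² + (-6.01)²) = √(365.1921 + 36.1201) = 20.03 km
D: √((1.92)² + (-20.81)²) = √(3.6864 + 433.0561) = 20.90 km
E: √((-3.29)² + (-6.33)²) = √(10.8241 + 40.0689) = 7.13 km
F: √((0.60)² + (16.83)²) = √(0.3600 + 283.2489) = 16.84 km
G: √((2.76)² + (3.18)²) = √(7.6176 + 10.1124) = 4.21 km
H: √((-15.18)² + (18.75)²) = √(230.4324 + 351.5625) = 24.12 km
I: √((15.50)² + (-21.71)²) = √(240.2500 + 471.3241) = 26.68 km
J: √((-14.83)² + (-25.78)²) = √(219.9289 + 664.6084) = 29.74 km
K: √((-6.44)² + (-27.56)²) = √(41.4736 + 759.5536) = 28.30 km
L: √((-14.08)² + (-26.50)²) = √(198.2464 + 702.2500) = 30.01 km
Minimum: G at 4.21 km.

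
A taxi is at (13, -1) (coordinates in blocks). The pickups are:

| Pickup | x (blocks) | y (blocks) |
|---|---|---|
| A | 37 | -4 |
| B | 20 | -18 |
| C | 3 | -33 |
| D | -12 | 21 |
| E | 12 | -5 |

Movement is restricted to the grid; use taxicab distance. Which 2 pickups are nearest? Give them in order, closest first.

Distances from (13, -1):
A: 27 blocks
B: 24 blocks
C: 42 blocks
D: 47 blocks
E: 5 blocks
Sorted: E (5 blocks) < B (24 blocks) < A (27 blocks) < C (42 blocks) < …

E, B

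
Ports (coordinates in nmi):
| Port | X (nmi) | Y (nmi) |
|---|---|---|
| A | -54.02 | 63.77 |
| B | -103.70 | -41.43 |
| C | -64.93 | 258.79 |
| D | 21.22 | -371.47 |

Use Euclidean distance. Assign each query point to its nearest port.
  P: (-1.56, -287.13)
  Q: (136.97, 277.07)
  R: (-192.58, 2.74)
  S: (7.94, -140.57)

P→D; Q→C; R→B; S→B

P at (-1.56, -287.13):
  A: 354.80 nmi
  B: 266.08 nmi
  C: 549.59 nmi
  D: 87.36 nmi
  → nearest: D (87.36 nmi)
Q at (136.97, 277.07):
  A: 286.31 nmi
  B: 399.20 nmi
  C: 202.73 nmi
  D: 658.79 nmi
  → nearest: C (202.73 nmi)
R at (-192.58, 2.74):
  A: 151.41 nmi
  B: 99.25 nmi
  C: 286.11 nmi
  D: 430.98 nmi
  → nearest: B (99.25 nmi)
S at (7.94, -140.57):
  A: 213.53 nmi
  B: 149.31 nmi
  C: 405.95 nmi
  D: 231.28 nmi
  → nearest: B (149.31 nmi)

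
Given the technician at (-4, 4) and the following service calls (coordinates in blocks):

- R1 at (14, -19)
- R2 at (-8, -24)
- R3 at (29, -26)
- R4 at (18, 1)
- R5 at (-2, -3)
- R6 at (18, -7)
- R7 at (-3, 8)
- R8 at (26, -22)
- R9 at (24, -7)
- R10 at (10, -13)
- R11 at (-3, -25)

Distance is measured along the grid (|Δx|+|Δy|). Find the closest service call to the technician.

R7

Distances from (-4, 4):
R1: |18| + |-23| = 18 + 23 = 41 blocks
R2: |-4| + |-28| = 4 + 28 = 32 blocks
R3: |33| + |-30| = 33 + 30 = 63 blocks
R4: |22| + |-3| = 22 + 3 = 25 blocks
R5: |2| + |-7| = 2 + 7 = 9 blocks
R6: |22| + |-11| = 22 + 11 = 33 blocks
R7: |1| + |4| = 1 + 4 = 5 blocks
R8: |30| + |-26| = 30 + 26 = 56 blocks
R9: |28| + |-11| = 28 + 11 = 39 blocks
R10: |14| + |-17| = 14 + 17 = 31 blocks
R11: |1| + |-29| = 1 + 29 = 30 blocks
Minimum: R7 at 5 blocks.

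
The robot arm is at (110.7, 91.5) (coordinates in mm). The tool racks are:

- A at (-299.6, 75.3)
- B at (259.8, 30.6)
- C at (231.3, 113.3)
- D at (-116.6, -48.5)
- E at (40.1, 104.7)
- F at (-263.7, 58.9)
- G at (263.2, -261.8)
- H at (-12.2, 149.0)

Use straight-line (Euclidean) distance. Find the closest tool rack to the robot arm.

E

Distances from (110.7, 91.5):
A: √((-410.3)² + (-16.2)²) = √(168346.090 + 262.440) = 410.6 mm
B: √((149.1)² + (-60.9)²) = √(22230.810 + 3708.810) = 161.1 mm
C: √((120.6)² + (21.8)²) = √(14544.360 + 475.240) = 122.6 mm
D: √((-227.3)² + (-140.0)²) = √(51665.290 + 19600.000) = 267.0 mm
E: √((-70.6)² + (13.2)²) = √(4984.360 + 174.240) = 71.8 mm
F: √((-374.4)² + (-32.6)²) = √(140175.360 + 1062.760) = 375.8 mm
G: √((152.5)² + (-353.3)²) = √(23256.250 + 124820.890) = 384.8 mm
H: √((-122.9)² + (57.5)²) = √(15104.410 + 3306.250) = 135.7 mm
Minimum: E at 71.8 mm.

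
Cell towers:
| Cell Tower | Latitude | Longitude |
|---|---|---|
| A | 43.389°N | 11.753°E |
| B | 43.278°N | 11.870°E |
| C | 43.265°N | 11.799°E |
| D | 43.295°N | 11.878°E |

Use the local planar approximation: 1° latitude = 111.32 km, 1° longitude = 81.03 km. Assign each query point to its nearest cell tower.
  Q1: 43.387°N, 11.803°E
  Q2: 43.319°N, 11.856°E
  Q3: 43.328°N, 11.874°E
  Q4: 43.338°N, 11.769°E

Q1 at 43.387°N, 11.803°E:
  A: √((0.002·111.32)² + (-0.050·81.03)²) = √(0.04957 + 16.41465) = 4.058 km
  B: √((-0.109·111.32)² + (0.067·81.03)²) = √(147.23104 + 29.47415) = 13.293 km
  C: √((-0.122·111.32)² + (-0.004·81.03)²) = √(184.44465 + 0.10505) = 13.585 km
  D: √((-0.092·111.32)² + (0.075·81.03)²) = √(104.88709 + 36.93297) = 11.909 km
  → nearest: A (4.058 km)
Q2 at 43.319°N, 11.856°E:
  A: √((0.070·111.32)² + (-0.103·81.03)²) = √(60.72150 + 69.65722) = 11.418 km
  B: √((-0.041·111.32)² + (0.014·81.03)²) = √(20.83119 + 1.28691) = 4.703 km
  C: √((-0.054·111.32)² + (-0.057·81.03)²) = √(36.13549 + 21.33248) = 7.581 km
  D: √((-0.024·111.32)² + (0.022·81.03)²) = √(7.13787 + 3.17788) = 3.212 km
  → nearest: D (3.212 km)
Q3 at 43.328°N, 11.874°E:
  A: √((0.061·111.32)² + (-0.121·81.03)²) = √(46.11116 + 96.13077) = 11.927 km
  B: √((-0.050·111.32)² + (-0.004·81.03)²) = √(30.98036 + 0.10505) = 5.575 km
  C: √((-0.063·111.32)² + (-0.075·81.03)²) = √(49.18441 + 36.93297) = 9.280 km
  D: √((-0.033·111.32)² + (0.004·81.03)²) = √(13.49504 + 0.10505) = 3.688 km
  → nearest: D (3.688 km)
Q4 at 43.338°N, 11.769°E:
  A: √((0.051·111.32)² + (-0.016·81.03)²) = √(32.23196 + 1.68086) = 5.823 km
  B: √((-0.060·111.32)² + (0.101·81.03)²) = √(44.61171 + 66.97835) = 10.564 km
  C: √((-0.073·111.32)² + (0.030·81.03)²) = √(66.03773 + 5.90927) = 8.482 km
  D: √((-0.043·111.32)² + (0.109·81.03)²) = √(22.91307 + 78.00899) = 10.046 km
  → nearest: A (5.823 km)

Q1→A; Q2→D; Q3→D; Q4→A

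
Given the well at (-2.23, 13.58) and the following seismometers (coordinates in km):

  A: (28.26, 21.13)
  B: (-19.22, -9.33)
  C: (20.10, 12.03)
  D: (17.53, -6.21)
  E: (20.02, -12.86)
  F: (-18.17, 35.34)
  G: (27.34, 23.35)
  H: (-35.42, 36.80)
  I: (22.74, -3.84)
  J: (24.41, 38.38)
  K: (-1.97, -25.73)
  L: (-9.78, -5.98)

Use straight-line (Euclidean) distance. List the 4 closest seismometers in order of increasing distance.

L, C, F, D

Distances from (-2.23, 13.58):
A: √((30.49)² + (7.55)²) = √(929.6401 + 57.0025) = 31.41 km
B: √((-16.99)² + (-22.91)²) = √(288.6601 + 524.8681) = 28.52 km
C: √((22.33)² + (-1.55)²) = √(498.6289 + 2.4025) = 22.38 km
D: √((19.76)² + (-19.79)²) = √(390.4576 + 391.6441) = 27.97 km
E: √((22.25)² + (-26.44)²) = √(495.0625 + 699.0736) = 34.56 km
F: √((-15.94)² + (21.76)²) = √(254.0836 + 473.4976) = 26.97 km
G: √((29.57)² + (9.77)²) = √(874.3849 + 95.4529) = 31.14 km
H: √((-33.19)² + (23.22)²) = √(1101.5761 + 539.1684) = 40.51 km
I: √((24.97)² + (-17.42)²) = √(623.5009 + 303.4564) = 30.45 km
J: √((26.64)² + (24.80)²) = √(709.6896 + 615.0400) = 36.40 km
K: √((0.26)² + (-39.31)²) = √(0.0676 + 1545.2761) = 39.31 km
L: √((-7.55)² + (-19.56)²) = √(57.0025 + 382.5936) = 20.97 km
Sorted: L (20.97 km) < C (22.38 km) < F (26.97 km) < D (27.97 km) < B (28.52 km) < I (30.45 km) < …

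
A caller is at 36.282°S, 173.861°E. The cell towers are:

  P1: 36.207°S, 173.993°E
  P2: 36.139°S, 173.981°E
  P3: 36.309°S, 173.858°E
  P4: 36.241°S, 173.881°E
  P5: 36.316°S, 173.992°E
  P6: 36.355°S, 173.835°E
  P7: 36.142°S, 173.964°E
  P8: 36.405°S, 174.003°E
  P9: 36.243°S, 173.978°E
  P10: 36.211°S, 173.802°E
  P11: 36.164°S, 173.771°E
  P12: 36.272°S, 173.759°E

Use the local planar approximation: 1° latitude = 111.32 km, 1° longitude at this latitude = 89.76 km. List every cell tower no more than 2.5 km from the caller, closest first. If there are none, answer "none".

Distances from 36.282°S, 173.861°E:
P1: √((0.075·111.32)² + (0.132·89.76)²) = √(69.70580 + 140.38269) = 14.494 km
P2: √((0.143·111.32)² + (0.120·89.76)²) = √(253.40692 + 116.01875) = 19.220 km
P3: √((-0.027·111.32)² + (-0.003·89.76)²) = √(9.03387 + 0.07251) = 3.018 km
P4: √((0.041·111.32)² + (0.020·89.76)²) = √(20.83119 + 3.22274) = 4.904 km
P5: √((-0.034·111.32)² + (0.131·89.76)²) = √(14.32532 + 138.26373) = 12.353 km
P6: √((-0.073·111.32)² + (-0.026·89.76)²) = √(66.03773 + 5.44644) = 8.455 km
P7: √((0.140·111.32)² + (0.103·89.76)²) = √(242.88599 + 85.47520) = 18.121 km
P8: √((-0.123·111.32)² + (0.142·89.76)²) = √(187.48072 + 162.45848) = 18.707 km
P9: √((0.039·111.32)² + (0.117·89.76)²) = √(18.84845 + 110.29032) = 11.364 km
P10: √((0.071·111.32)² + (-0.059·89.76)²) = √(62.46879 + 28.04592) = 9.514 km
P11: √((0.118·111.32)² + (-0.090·89.76)²) = √(172.54819 + 65.26055) = 15.421 km
P12: √((0.010·111.32)² + (-0.102·89.76)²) = √(1.23921 + 83.82355) = 9.223 km
Threshold 2.5 km: none within range.

none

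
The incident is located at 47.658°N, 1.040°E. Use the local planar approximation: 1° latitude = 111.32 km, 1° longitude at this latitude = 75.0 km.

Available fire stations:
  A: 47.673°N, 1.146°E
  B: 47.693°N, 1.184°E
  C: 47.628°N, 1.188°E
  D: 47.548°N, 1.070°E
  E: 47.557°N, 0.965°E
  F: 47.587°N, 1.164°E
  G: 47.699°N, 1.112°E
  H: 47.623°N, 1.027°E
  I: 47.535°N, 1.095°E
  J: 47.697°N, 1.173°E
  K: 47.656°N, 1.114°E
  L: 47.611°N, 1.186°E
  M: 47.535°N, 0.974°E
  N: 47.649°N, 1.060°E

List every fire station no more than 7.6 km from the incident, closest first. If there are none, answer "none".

Distances from 47.658°N, 1.040°E:
A: √((0.015·111.32)² + (0.106·75.0)²) = √(2.78823 + 63.20250) = 8.123 km
B: √((0.035·111.32)² + (0.144·75.0)²) = √(15.18037 + 116.64000) = 11.481 km
C: √((-0.030·111.32)² + (0.148·75.0)²) = √(11.15293 + 123.21000) = 11.592 km
D: √((-0.110·111.32)² + (0.030·75.0)²) = √(149.94492 + 5.06250) = 12.450 km
E: √((-0.101·111.32)² + (-0.075·75.0)²) = √(126.41224 + 31.64063) = 12.572 km
F: √((-0.071·111.32)² + (0.124·75.0)²) = √(62.46879 + 86.49000) = 12.205 km
G: √((0.041·111.32)² + (0.072·75.0)²) = √(20.83119 + 29.16000) = 7.070 km
H: √((-0.035·111.32)² + (-0.013·75.0)²) = √(15.18037 + 0.95063) = 4.016 km
I: √((-0.123·111.32)² + (0.055·75.0)²) = √(187.48072 + 17.01562) = 14.300 km
J: √((0.039·111.32)² + (0.133·75.0)²) = √(18.84845 + 99.50063) = 10.879 km
K: √((-0.002·111.32)² + (0.074·75.0)²) = √(0.04957 + 30.80250) = 5.554 km
L: √((-0.047·111.32)² + (0.146·75.0)²) = √(27.37424 + 119.90250) = 12.136 km
M: √((-0.123·111.32)² + (-0.066·75.0)²) = √(187.48072 + 24.50250) = 14.560 km
N: √((-0.009·111.32)² + (0.020·75.0)²) = √(1.00376 + 2.25000) = 1.804 km
Threshold 7.6 km: N (1.804 km), H (4.016 km), K (5.554 km), G (7.070 km) are within range.

N, H, K, G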